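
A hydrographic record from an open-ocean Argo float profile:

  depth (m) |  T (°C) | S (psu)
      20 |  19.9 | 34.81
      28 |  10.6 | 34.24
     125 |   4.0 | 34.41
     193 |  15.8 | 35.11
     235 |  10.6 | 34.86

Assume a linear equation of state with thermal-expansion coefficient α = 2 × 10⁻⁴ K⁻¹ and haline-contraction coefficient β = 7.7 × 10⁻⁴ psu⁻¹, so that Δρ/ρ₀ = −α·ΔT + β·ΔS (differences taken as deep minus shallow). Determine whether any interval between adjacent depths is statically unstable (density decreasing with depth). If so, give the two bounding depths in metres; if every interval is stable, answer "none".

Evaluate Δρ/ρ₀ = −αΔT + βΔS across each adjacent pair:
  20–28 m: −αΔT+βΔS = −(2 × 10⁻⁴)(-9.3)+(7.7 × 10⁻⁴)(-0.57) = 1.4 × 10⁻³ → stable
  28–125 m: −αΔT+βΔS = −(2 × 10⁻⁴)(-6.6)+(7.7 × 10⁻⁴)(+0.17) = 1.5 × 10⁻³ → stable
  125–193 m: −αΔT+βΔS = −(2 × 10⁻⁴)(+11.8)+(7.7 × 10⁻⁴)(+0.70) = -1.8 × 10⁻³ → UNSTABLE
  193–235 m: −αΔT+βΔS = −(2 × 10⁻⁴)(-5.2)+(7.7 × 10⁻⁴)(-0.25) = 8.5 × 10⁻⁴ → stable
The 125–193 m interval has Δρ < 0: lighter water underlies denser water.

125–193 m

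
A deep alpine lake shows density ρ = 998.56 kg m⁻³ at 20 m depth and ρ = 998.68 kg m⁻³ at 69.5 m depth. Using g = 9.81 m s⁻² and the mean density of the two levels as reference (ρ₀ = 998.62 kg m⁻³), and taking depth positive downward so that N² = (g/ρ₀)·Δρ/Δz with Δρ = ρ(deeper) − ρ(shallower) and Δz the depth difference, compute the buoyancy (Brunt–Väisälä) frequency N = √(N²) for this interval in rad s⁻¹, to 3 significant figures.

4.88 × 10⁻³ rad s⁻¹

Δρ = 998.68 − 998.56 = 0.12 kg m⁻³ over Δz = 69.5 − 20 = 49.5 m.
N² = (9.81/998.62) × (0.12/49.5) = 2.3815 × 10⁻⁵ s⁻².
N = √(2.3815 × 10⁻⁵) = 4.8801 × 10⁻³ rad s⁻¹ ≈ 4.88 × 10⁻³ rad s⁻¹.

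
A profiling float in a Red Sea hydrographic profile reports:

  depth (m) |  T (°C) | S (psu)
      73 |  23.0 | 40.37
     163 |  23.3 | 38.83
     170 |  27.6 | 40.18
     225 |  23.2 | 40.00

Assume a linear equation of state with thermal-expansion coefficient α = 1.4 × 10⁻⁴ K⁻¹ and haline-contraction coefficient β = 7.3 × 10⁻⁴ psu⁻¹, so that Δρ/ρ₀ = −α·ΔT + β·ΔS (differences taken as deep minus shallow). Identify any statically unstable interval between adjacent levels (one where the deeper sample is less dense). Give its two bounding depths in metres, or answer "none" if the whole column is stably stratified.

Evaluate Δρ/ρ₀ = −αΔT + βΔS across each adjacent pair:
  73–163 m: −αΔT+βΔS = −(1.4 × 10⁻⁴)(+0.3)+(7.3 × 10⁻⁴)(-1.54) = -1.2 × 10⁻³ → UNSTABLE
  163–170 m: −αΔT+βΔS = −(1.4 × 10⁻⁴)(+4.3)+(7.3 × 10⁻⁴)(+1.35) = 3.8 × 10⁻⁴ → stable
  170–225 m: −αΔT+βΔS = −(1.4 × 10⁻⁴)(-4.4)+(7.3 × 10⁻⁴)(-0.18) = 4.8 × 10⁻⁴ → stable
The 73–163 m interval has Δρ < 0: lighter water underlies denser water.

73–163 m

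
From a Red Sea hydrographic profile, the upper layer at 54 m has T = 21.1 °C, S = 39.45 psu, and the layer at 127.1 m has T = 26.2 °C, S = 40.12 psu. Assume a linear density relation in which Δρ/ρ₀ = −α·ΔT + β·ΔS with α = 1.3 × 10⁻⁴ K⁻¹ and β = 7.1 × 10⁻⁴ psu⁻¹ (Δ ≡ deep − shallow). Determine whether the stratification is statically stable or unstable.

unstable

ΔT = 26.2 − 21.1 = +5.1 K and ΔS = 40.12 − 39.45 = +0.67 psu (deep − shallow).
−αΔT = -6.63 × 10⁻⁴; βΔS = 4.757 × 10⁻⁴; sum Δρ/ρ₀ = -1.873 × 10⁻⁴.
Δρ/ρ₀ < 0, so Δρ < 0: deeper water is lighter → statically unstable; the column would overturn.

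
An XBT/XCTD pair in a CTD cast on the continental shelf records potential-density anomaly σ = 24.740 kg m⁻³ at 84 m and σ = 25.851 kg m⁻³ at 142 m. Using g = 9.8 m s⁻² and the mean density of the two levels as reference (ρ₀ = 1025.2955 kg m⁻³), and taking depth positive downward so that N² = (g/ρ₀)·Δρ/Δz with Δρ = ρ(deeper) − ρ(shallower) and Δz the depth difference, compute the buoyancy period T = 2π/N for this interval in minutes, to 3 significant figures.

Δρ = 1025.851 − 1024.740 = 1.111 kg m⁻³ over Δz = 142 − 84 = 58 m.
N² = (9.8/1025.2955) × (1.111/58) = 1.8309 × 10⁻⁴ s⁻².
N = √(1.8309 × 10⁻⁴) = 0.013531 rad s⁻¹, so T = 2π/N = 464.35 s = 7.7392 min ≈ 7.74 min.
A positive N² confirms static stability across the interval.

7.74 min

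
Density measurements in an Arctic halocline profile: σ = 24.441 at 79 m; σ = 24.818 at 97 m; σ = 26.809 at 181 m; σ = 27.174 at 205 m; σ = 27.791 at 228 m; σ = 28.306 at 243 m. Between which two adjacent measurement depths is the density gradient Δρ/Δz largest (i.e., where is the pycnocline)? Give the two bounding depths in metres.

Compute the density gradient over each adjacent pair:
  79–97 m: Δρ/Δz = 0.377/18 = 0.021 kg m⁻⁴
  97–181 m: Δρ/Δz = 1.991/84 = 0.024 kg m⁻⁴
  181–205 m: Δρ/Δz = 0.365/24 = 0.015 kg m⁻⁴
  205–228 m: Δρ/Δz = 0.617/23 = 0.027 kg m⁻⁴
  228–243 m: Δρ/Δz = 0.515/15 = 0.034 kg m⁻⁴
The largest gradient is in the 228–243 m interval — the pycnocline.

228–243 m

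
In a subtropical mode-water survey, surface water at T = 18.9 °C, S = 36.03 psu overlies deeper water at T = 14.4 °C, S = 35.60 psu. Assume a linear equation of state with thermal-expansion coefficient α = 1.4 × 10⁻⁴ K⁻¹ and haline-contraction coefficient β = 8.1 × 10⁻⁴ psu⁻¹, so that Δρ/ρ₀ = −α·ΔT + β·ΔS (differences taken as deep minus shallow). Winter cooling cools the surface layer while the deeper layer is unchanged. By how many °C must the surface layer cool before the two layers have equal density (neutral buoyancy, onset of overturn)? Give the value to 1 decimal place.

2.0 °C

Neutral buoyancy requires Δρ = 0, i.e. −α(T_deep − T_surf′) + β(S_deep − S_surf) = 0.
T_surf′ = T_deep − (β/α)·ΔS = 14.4 − (8.1 × 10⁻⁴/1.4 × 10⁻⁴)·(-0.43) = 16.888 °C.
Cooling required: 18.9 − (16.888) = 2.012 °C.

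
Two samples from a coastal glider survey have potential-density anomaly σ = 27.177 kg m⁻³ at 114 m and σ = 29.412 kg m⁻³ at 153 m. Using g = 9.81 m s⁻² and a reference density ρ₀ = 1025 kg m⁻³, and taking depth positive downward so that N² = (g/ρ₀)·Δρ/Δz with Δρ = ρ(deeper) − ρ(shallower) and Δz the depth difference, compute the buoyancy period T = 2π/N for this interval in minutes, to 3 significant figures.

4.47 min

Δρ = 1029.412 − 1027.177 = 2.235 kg m⁻³ over Δz = 153 − 114 = 39 m.
N² = (9.81/1025) × (2.235/39) = 5.4848 × 10⁻⁴ s⁻².
N = √(5.4848 × 10⁻⁴) = 0.023420 rad s⁻¹, so T = 2π/N = 268.28 s = 4.4713 min ≈ 4.47 min.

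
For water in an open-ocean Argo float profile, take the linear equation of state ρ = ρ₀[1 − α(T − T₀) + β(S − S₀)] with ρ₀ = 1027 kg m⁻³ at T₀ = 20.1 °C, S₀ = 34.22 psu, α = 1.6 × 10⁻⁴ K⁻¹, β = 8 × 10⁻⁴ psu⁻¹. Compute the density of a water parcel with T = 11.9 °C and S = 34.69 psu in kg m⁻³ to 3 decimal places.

T − T₀ = -8.2 K, S − S₀ = +0.47 psu.
Bracket = 1 − α·(-8.2) + β·(+0.47) = 1 + (1.688 × 10⁻³) = 1.0016880.
ρ = 1027 × 1.0016880 = 1028.734 kg m⁻³.

1028.734 kg m⁻³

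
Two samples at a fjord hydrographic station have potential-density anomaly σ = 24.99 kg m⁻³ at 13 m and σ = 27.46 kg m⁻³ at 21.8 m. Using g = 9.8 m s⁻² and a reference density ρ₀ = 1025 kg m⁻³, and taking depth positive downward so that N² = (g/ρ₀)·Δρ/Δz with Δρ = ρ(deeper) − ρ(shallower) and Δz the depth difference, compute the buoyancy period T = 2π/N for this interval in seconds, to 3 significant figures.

121 s

Δρ = 1027.46 − 1024.99 = 2.47 kg m⁻³ over Δz = 21.8 − 13 = 8.8 m.
N² = (9.8/1025) × (2.47/8.8) = 2.6836 × 10⁻³ s⁻².
N = √(2.6836 × 10⁻³) = 0.051803 rad s⁻¹, so T = 2π/N = 121.29 s ≈ 121 s.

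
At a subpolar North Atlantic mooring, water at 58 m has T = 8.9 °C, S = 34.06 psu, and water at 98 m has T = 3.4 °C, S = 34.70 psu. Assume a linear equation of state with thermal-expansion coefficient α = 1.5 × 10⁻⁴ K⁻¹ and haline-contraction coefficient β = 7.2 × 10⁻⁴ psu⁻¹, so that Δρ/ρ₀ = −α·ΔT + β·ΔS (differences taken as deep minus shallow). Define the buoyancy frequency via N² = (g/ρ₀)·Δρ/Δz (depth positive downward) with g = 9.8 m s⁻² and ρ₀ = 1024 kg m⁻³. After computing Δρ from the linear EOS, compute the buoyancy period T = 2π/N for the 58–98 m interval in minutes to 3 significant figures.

ΔT = -5.5 K, ΔS = +0.64 psu (deep − shallow).
Δρ/ρ₀ = −αΔT + βΔS = 8.25 × 10⁻⁴ + 4.608 × 10⁻⁴ = 1.2858 × 10⁻³, so Δρ ≈ 1.317 kg m⁻³.
N² = (g/ρ₀)·Δρ/Δz = g·(Δρ/ρ₀)/Δz = 9.8 × 1.2858 × 10⁻³ / 40 = 3.1502 × 10⁻⁴ s⁻².
N = √(3.1502 × 10⁻⁴) = 0.017749 rad s⁻¹ → T = 2π/N = 354.00 s = 5.9000 min ≈ 5.90 min.

5.90 min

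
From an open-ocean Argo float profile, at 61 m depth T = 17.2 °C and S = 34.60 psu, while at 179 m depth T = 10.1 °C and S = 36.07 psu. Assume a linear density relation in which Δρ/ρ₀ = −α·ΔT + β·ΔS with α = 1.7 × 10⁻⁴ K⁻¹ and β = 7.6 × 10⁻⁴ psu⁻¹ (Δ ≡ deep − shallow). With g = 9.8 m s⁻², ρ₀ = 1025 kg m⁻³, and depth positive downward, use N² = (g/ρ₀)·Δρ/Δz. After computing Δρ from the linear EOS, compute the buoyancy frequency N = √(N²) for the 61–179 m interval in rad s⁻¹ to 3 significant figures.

0.0139 rad s⁻¹

ΔT = -7.1 K, ΔS = +1.47 psu (deep − shallow).
Δρ/ρ₀ = −αΔT + βΔS = 1.207 × 10⁻³ + 1.1172 × 10⁻³ = 2.3242 × 10⁻³, so Δρ ≈ 2.382 kg m⁻³.
N² = (g/ρ₀)·Δρ/Δz = g·(Δρ/ρ₀)/Δz = 9.8 × 2.3242 × 10⁻³ / 118 = 1.9303 × 10⁻⁴ s⁻².
N = √(1.9303 × 10⁻⁴) = 0.013894 rad s⁻¹ ≈ 0.0139 rad s⁻¹.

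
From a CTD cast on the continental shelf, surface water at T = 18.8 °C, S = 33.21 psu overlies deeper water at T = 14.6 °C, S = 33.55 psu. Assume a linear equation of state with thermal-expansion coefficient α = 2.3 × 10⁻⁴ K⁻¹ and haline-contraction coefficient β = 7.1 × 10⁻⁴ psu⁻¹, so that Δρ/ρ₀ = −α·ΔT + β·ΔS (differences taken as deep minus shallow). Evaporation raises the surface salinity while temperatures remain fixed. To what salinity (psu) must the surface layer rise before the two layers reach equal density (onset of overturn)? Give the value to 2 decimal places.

34.91 psu

Neutral buoyancy requires −α(T_deep − T_surf) + β(S_deep − S_surf′) = 0.
S_surf′ = S_deep − (α/β)·ΔT = 33.55 − (2.3 × 10⁻⁴/7.1 × 10⁻⁴)·(-4.2) = 34.9106 psu.
Increase required: 34.9106 − 33.21 = 1.7006 psu.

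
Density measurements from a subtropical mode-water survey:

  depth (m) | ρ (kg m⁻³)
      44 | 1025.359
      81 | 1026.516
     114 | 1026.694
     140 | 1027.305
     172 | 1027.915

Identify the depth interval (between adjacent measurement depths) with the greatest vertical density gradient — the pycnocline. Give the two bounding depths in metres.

Compute the density gradient over each adjacent pair:
  44–81 m: Δρ/Δz = 1.157/37 = 0.031 kg m⁻⁴
  81–114 m: Δρ/Δz = 0.178/33 = 5.4 × 10⁻³ kg m⁻⁴
  114–140 m: Δρ/Δz = 0.611/26 = 0.024 kg m⁻⁴
  140–172 m: Δρ/Δz = 0.610/32 = 0.019 kg m⁻⁴
The largest gradient is in the 44–81 m interval — the pycnocline.

44–81 m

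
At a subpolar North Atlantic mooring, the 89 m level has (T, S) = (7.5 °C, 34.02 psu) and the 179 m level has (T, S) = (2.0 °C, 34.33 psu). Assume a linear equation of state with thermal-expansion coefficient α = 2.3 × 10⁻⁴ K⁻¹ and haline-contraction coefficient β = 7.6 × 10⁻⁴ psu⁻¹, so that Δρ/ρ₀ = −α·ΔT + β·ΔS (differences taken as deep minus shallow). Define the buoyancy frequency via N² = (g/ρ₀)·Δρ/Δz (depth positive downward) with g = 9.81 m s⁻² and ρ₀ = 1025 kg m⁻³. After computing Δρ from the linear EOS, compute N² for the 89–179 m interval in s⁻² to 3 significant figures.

1.64 × 10⁻⁴ s⁻²

ΔT = -5.5 K, ΔS = +0.31 psu (deep − shallow).
Δρ/ρ₀ = −αΔT + βΔS = 1.265 × 10⁻³ + 2.356 × 10⁻⁴ = 1.5006 × 10⁻³, so Δρ ≈ 1.538 kg m⁻³.
N² = (g/ρ₀)·Δρ/Δz = g·(Δρ/ρ₀)/Δz = 9.81 × 1.5006 × 10⁻³ / 90 = 1.6357 × 10⁻⁴ s⁻² ≈ 1.64 × 10⁻⁴ s⁻².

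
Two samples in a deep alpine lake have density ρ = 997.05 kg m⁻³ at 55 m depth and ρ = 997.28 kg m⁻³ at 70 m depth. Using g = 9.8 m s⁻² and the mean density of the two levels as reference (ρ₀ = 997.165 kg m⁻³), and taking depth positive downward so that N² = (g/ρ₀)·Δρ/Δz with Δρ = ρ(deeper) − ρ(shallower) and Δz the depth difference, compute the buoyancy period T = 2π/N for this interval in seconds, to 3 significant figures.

512 s

Δρ = 997.28 − 997.05 = 0.23 kg m⁻³ over Δz = 70 − 55 = 15 m.
N² = (9.8/997.165) × (0.23/15) = 1.5069 × 10⁻⁴ s⁻².
N = √(1.5069 × 10⁻⁴) = 0.012276 rad s⁻¹, so T = 2π/N = 511.83 s ≈ 512 s.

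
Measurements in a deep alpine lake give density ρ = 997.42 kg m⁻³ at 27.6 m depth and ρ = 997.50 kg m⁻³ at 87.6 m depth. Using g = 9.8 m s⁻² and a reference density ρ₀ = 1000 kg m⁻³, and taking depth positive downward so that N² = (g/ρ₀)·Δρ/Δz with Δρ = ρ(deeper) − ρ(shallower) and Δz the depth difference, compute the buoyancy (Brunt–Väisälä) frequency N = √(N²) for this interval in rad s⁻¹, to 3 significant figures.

Δρ = 997.50 − 997.42 = 0.08 kg m⁻³ over Δz = 87.6 − 27.6 = 60 m.
N² = (9.8/1000) × (0.08/60) = 1.3067 × 10⁻⁵ s⁻².
N = √(1.3067 × 10⁻⁵) = 3.6148 × 10⁻³ rad s⁻¹ ≈ 3.61 × 10⁻³ rad s⁻¹.
Since Δρ > 0 the layer is stably stratified.

3.61 × 10⁻³ rad s⁻¹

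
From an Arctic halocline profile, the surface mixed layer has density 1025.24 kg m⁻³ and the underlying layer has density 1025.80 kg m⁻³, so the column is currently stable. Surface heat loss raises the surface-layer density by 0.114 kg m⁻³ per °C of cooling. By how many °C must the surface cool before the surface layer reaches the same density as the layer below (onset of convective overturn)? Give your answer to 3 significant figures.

4.91 °C

Density deficit of the surface layer: 1025.80 − 1025.24 = 0.56 kg m⁻³.
Required change = 0.56 / 0.114 = 4.91 °C.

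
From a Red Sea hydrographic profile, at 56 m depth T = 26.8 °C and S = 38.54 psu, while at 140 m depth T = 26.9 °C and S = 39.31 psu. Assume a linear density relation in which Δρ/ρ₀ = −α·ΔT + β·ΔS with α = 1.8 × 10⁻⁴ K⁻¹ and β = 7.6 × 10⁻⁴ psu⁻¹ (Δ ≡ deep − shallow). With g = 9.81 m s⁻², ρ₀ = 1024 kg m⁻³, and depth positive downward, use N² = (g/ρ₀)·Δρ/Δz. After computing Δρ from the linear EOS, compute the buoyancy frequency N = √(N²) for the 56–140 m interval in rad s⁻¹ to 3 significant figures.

ΔT = +0.1 K, ΔS = +0.77 psu (deep − shallow).
Δρ/ρ₀ = −αΔT + βΔS = -1.80 × 10⁻⁵ + 5.852 × 10⁻⁴ = 5.672 × 10⁻⁴, so Δρ ≈ 0.5808 kg m⁻³.
N² = (g/ρ₀)·Δρ/Δz = g·(Δρ/ρ₀)/Δz = 9.81 × 5.672 × 10⁻⁴ / 84 = 6.6241 × 10⁻⁵ s⁻².
N = √(6.6241 × 10⁻⁵) = 8.1389 × 10⁻³ rad s⁻¹ ≈ 8.14 × 10⁻³ rad s⁻¹.

8.14 × 10⁻³ rad s⁻¹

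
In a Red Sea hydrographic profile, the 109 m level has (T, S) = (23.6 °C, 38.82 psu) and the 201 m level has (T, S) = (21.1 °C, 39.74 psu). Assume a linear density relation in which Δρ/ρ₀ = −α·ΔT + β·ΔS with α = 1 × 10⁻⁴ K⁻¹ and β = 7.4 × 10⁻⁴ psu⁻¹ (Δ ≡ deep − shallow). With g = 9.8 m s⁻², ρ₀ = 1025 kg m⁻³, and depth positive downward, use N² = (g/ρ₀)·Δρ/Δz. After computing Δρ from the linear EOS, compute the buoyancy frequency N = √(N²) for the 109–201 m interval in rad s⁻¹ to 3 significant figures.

ΔT = -2.5 K, ΔS = +0.92 psu (deep − shallow).
Δρ/ρ₀ = −αΔT + βΔS = 2.50 × 10⁻⁴ + 6.808 × 10⁻⁴ = 9.308 × 10⁻⁴, so Δρ ≈ 0.9541 kg m⁻³.
N² = (g/ρ₀)·Δρ/Δz = g·(Δρ/ρ₀)/Δz = 9.8 × 9.308 × 10⁻⁴ / 92 = 9.9150 × 10⁻⁵ s⁻².
N = √(9.9150 × 10⁻⁵) = 9.9574 × 10⁻³ rad s⁻¹ ≈ 9.96 × 10⁻³ rad s⁻¹.

9.96 × 10⁻³ rad s⁻¹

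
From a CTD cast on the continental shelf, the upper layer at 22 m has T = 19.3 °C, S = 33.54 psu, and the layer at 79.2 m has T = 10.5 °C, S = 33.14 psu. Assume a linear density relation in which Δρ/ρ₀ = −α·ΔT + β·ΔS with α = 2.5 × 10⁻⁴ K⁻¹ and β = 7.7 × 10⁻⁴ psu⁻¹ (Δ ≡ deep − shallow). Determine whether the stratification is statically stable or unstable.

stable

ΔT = 10.5 − 19.3 = -8.8 K and ΔS = 33.14 − 33.54 = -0.40 psu (deep − shallow).
−αΔT = 2.20 × 10⁻³; βΔS = -3.08 × 10⁻⁴; sum Δρ/ρ₀ = 1.892 × 10⁻³.
Δρ/ρ₀ > 0, so Δρ > 0: deeper water is denser → statically stable.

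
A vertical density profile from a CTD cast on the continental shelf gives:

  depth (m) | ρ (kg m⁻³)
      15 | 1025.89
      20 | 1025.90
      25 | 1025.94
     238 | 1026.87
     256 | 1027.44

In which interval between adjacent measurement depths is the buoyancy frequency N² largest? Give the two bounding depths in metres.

238–256 m

Compute the density gradient over each adjacent pair:
  15–20 m: Δρ/Δz = 0.01/5 = 2.0 × 10⁻³ kg m⁻⁴
  20–25 m: Δρ/Δz = 0.04/5 = 8.0 × 10⁻³ kg m⁻⁴
  25–238 m: Δρ/Δz = 0.93/213 = 4.4 × 10⁻³ kg m⁻⁴
  238–256 m: Δρ/Δz = 0.57/18 = 0.032 kg m⁻⁴
The largest gradient is in the 238–256 m interval — the pycnocline.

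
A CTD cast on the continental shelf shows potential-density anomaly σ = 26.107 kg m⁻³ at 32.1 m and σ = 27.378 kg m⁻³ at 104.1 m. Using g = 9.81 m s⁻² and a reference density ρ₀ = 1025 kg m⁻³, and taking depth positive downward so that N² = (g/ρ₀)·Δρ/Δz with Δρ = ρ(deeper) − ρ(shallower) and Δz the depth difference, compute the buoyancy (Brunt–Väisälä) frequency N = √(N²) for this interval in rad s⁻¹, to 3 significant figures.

0.0130 rad s⁻¹

Δρ = 1027.378 − 1026.107 = 1.271 kg m⁻³ over Δz = 104.1 − 32.1 = 72 m.
N² = (9.81/1025) × (1.271/72) = 1.6895 × 10⁻⁴ s⁻².
N = √(1.6895 × 10⁻⁴) = 0.012998 rad s⁻¹ ≈ 0.0130 rad s⁻¹.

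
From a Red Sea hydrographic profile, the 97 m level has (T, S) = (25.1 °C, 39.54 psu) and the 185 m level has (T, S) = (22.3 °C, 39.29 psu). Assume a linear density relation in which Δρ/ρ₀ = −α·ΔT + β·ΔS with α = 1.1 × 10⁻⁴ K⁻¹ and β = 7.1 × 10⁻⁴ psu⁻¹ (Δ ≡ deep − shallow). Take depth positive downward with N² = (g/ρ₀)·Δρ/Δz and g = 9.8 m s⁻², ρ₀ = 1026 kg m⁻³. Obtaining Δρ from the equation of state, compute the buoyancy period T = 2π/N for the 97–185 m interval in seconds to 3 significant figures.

1.65 × 10³ s

ΔT = -2.8 K, ΔS = -0.25 psu (deep − shallow).
Δρ/ρ₀ = −αΔT + βΔS = 3.08 × 10⁻⁴ − 1.775 × 10⁻⁴ = 1.305 × 10⁻⁴, so Δρ ≈ 0.1339 kg m⁻³.
N² = (g/ρ₀)·Δρ/Δz = g·(Δρ/ρ₀)/Δz = 9.8 × 1.305 × 10⁻⁴ / 88 = 1.4533 × 10⁻⁵ s⁻².
N = √(1.4533 × 10⁻⁵) = 3.8122 × 10⁻³ rad s⁻¹ → T = 2π/N = 1.6482 × 10³ s ≈ 1.65 × 10³ s.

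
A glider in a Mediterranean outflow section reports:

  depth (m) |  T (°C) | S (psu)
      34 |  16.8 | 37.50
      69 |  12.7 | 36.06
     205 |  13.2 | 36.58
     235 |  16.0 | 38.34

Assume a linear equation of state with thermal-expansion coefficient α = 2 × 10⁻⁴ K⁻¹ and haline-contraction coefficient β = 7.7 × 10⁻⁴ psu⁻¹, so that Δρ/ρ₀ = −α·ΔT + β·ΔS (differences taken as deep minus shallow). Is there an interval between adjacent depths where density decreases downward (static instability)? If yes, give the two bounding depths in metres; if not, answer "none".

34–69 m

Evaluate Δρ/ρ₀ = −αΔT + βΔS across each adjacent pair:
  34–69 m: −αΔT+βΔS = −(2 × 10⁻⁴)(-4.1)+(7.7 × 10⁻⁴)(-1.44) = -2.9 × 10⁻⁴ → UNSTABLE
  69–205 m: −αΔT+βΔS = −(2 × 10⁻⁴)(+0.5)+(7.7 × 10⁻⁴)(+0.52) = 3.0 × 10⁻⁴ → stable
  205–235 m: −αΔT+βΔS = −(2 × 10⁻⁴)(+2.8)+(7.7 × 10⁻⁴)(+1.76) = 8.0 × 10⁻⁴ → stable
The 34–69 m interval has Δρ < 0: lighter water underlies denser water.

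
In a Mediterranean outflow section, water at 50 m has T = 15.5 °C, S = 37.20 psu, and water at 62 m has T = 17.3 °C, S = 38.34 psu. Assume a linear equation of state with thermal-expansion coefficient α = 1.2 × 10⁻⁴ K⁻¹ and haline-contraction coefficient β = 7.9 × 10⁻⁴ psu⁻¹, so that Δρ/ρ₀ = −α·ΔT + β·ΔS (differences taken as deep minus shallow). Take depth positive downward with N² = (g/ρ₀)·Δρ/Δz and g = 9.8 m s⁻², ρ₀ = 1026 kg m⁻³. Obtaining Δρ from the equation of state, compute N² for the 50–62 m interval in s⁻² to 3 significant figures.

5.59 × 10⁻⁴ s⁻²

ΔT = +1.8 K, ΔS = +1.14 psu (deep − shallow).
Δρ/ρ₀ = −αΔT + βΔS = -2.16 × 10⁻⁴ + 9.006 × 10⁻⁴ = 6.846 × 10⁻⁴, so Δρ ≈ 0.7024 kg m⁻³.
N² = (g/ρ₀)·Δρ/Δz = g·(Δρ/ρ₀)/Δz = 9.8 × 6.846 × 10⁻⁴ / 12 = 5.5909 × 10⁻⁴ s⁻² ≈ 5.59 × 10⁻⁴ s⁻².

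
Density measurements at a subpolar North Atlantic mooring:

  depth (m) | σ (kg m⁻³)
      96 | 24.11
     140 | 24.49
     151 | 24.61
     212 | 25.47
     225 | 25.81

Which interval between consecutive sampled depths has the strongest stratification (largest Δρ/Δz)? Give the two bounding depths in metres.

212–225 m

Compute the density gradient over each adjacent pair:
  96–140 m: Δρ/Δz = 0.38/44 = 8.6 × 10⁻³ kg m⁻⁴
  140–151 m: Δρ/Δz = 0.12/11 = 0.011 kg m⁻⁴
  151–212 m: Δρ/Δz = 0.86/61 = 0.014 kg m⁻⁴
  212–225 m: Δρ/Δz = 0.34/13 = 0.026 kg m⁻⁴
The largest gradient is in the 212–225 m interval — the pycnocline.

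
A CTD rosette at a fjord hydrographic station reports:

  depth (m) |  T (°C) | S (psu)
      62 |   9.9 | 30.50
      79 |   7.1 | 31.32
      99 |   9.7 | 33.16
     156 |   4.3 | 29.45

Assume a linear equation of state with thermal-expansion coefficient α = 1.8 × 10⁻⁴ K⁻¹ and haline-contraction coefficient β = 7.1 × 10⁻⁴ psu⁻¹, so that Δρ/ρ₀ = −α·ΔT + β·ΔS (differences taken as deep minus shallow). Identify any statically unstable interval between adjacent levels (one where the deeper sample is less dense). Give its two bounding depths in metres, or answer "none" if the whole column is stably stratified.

Evaluate Δρ/ρ₀ = −αΔT + βΔS across each adjacent pair:
  62–79 m: −αΔT+βΔS = −(1.8 × 10⁻⁴)(-2.8)+(7.1 × 10⁻⁴)(+0.82) = 1.1 × 10⁻³ → stable
  79–99 m: −αΔT+βΔS = −(1.8 × 10⁻⁴)(+2.6)+(7.1 × 10⁻⁴)(+1.84) = 8.4 × 10⁻⁴ → stable
  99–156 m: −αΔT+βΔS = −(1.8 × 10⁻⁴)(-5.4)+(7.1 × 10⁻⁴)(-3.71) = -1.7 × 10⁻³ → UNSTABLE
The 99–156 m interval has Δρ < 0: lighter water underlies denser water.

99–156 m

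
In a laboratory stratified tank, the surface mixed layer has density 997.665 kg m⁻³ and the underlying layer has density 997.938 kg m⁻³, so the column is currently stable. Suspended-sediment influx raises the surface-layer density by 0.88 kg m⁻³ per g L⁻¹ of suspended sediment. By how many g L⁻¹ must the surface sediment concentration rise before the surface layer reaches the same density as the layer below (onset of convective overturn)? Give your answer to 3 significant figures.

0.310 g L⁻¹

Density deficit of the surface layer: 997.938 − 997.665 = 0.273 kg m⁻³.
Required change = 0.273 / 0.88 = 0.310 g L⁻¹.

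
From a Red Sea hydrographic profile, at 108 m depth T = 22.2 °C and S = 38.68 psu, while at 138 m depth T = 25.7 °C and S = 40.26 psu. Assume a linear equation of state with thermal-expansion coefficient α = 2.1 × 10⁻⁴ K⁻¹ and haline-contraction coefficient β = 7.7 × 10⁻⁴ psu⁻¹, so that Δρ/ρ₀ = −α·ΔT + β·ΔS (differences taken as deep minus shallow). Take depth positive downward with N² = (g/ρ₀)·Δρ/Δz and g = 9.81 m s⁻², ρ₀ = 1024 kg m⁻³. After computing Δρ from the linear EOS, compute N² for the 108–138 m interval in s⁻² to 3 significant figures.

ΔT = +3.5 K, ΔS = +1.58 psu (deep − shallow).
Δρ/ρ₀ = −αΔT + βΔS = -7.35 × 10⁻⁴ + 1.2166 × 10⁻³ = 4.816 × 10⁻⁴, so Δρ ≈ 0.4932 kg m⁻³.
N² = (g/ρ₀)·Δρ/Δz = g·(Δρ/ρ₀)/Δz = 9.81 × 4.816 × 10⁻⁴ / 30 = 1.5748 × 10⁻⁴ s⁻² ≈ 1.57 × 10⁻⁴ s⁻².

1.57 × 10⁻⁴ s⁻²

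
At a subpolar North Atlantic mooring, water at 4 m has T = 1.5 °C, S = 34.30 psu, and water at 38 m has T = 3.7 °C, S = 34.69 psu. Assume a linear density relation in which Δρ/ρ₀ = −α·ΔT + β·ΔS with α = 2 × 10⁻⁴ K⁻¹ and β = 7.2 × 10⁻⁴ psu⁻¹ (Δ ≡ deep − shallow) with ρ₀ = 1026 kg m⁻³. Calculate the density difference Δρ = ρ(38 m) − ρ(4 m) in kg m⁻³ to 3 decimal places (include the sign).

ΔT = +2.2 K, ΔS = +0.39 psu (deep − shallow).
Δρ/ρ₀ = −(2 × 10⁻⁴)(+2.2) + (7.2 × 10⁻⁴)(+0.39) = -1.592 × 10⁻⁴.
Δρ = 1026 × (-1.592 × 10⁻⁴) = -0.163 kg m⁻³.
Negative Δρ: lighter below, statically unstable.

-0.163 kg m⁻³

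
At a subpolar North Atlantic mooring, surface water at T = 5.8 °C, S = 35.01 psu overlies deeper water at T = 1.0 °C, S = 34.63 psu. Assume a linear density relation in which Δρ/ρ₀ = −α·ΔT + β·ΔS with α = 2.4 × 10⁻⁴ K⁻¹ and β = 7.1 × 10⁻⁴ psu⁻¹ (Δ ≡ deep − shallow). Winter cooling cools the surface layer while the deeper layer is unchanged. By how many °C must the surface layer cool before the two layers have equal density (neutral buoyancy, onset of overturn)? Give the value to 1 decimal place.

Neutral buoyancy requires Δρ = 0, i.e. −α(T_deep − T_surf′) + β(S_deep − S_surf) = 0.
T_surf′ = T_deep − (β/α)·ΔS = 1.0 − (7.1 × 10⁻⁴/2.4 × 10⁻⁴)·(-0.38) = 2.124 °C.
Cooling required: 5.8 − (2.124) = 3.676 °C.

3.7 °C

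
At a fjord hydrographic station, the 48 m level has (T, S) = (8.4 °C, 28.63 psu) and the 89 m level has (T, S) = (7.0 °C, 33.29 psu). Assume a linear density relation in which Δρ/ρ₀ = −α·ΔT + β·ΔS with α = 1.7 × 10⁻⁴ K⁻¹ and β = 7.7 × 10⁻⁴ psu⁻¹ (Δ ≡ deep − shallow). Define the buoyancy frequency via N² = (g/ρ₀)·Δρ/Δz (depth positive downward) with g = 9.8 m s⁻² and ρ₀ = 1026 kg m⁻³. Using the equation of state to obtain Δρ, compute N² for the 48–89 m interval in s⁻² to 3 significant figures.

9.15 × 10⁻⁴ s⁻²

ΔT = -1.4 K, ΔS = +4.66 psu (deep − shallow).
Δρ/ρ₀ = −αΔT + βΔS = 2.38 × 10⁻⁴ + 3.5882 × 10⁻³ = 3.8262 × 10⁻³, so Δρ ≈ 3.926 kg m⁻³.
N² = (g/ρ₀)·Δρ/Δz = g·(Δρ/ρ₀)/Δz = 9.8 × 3.8262 × 10⁻³ / 41 = 9.1456 × 10⁻⁴ s⁻² ≈ 9.15 × 10⁻⁴ s⁻².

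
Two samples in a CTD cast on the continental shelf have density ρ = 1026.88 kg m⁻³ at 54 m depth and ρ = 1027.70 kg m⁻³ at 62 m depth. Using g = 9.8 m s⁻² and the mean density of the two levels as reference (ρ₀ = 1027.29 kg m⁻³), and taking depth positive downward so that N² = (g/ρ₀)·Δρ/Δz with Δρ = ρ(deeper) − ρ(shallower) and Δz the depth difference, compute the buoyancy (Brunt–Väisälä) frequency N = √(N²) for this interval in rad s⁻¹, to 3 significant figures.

Δρ = 1027.70 − 1026.88 = 0.82 kg m⁻³ over Δz = 62 − 54 = 8 m.
N² = (9.8/1027.29) × (0.82/8) = 9.7782 × 10⁻⁴ s⁻².
N = √(9.7782 × 10⁻⁴) = 0.031270 rad s⁻¹ ≈ 0.0313 rad s⁻¹.

0.0313 rad s⁻¹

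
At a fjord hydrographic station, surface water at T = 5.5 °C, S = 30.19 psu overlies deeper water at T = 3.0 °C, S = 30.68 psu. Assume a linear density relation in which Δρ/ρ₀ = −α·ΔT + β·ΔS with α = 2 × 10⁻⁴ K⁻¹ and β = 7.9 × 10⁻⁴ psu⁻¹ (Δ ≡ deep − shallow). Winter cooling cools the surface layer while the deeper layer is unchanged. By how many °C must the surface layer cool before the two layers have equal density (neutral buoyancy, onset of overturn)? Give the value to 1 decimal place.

Neutral buoyancy requires Δρ = 0, i.e. −α(T_deep − T_surf′) + β(S_deep − S_surf) = 0.
T_surf′ = T_deep − (β/α)·ΔS = 3.0 − (7.9 × 10⁻⁴/2 × 10⁻⁴)·(+0.49) = 1.065 °C.
Cooling required: 5.5 − (1.065) = 4.435 °C.

4.4 °C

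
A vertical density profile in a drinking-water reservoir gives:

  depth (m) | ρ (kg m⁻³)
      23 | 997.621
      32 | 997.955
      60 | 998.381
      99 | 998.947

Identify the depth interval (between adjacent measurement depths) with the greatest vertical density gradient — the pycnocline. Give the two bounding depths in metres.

23–32 m

Compute the density gradient over each adjacent pair:
  23–32 m: Δρ/Δz = 0.334/9 = 0.037 kg m⁻⁴
  32–60 m: Δρ/Δz = 0.426/28 = 0.015 kg m⁻⁴
  60–99 m: Δρ/Δz = 0.566/39 = 0.015 kg m⁻⁴
The largest gradient is in the 23–32 m interval — the pycnocline.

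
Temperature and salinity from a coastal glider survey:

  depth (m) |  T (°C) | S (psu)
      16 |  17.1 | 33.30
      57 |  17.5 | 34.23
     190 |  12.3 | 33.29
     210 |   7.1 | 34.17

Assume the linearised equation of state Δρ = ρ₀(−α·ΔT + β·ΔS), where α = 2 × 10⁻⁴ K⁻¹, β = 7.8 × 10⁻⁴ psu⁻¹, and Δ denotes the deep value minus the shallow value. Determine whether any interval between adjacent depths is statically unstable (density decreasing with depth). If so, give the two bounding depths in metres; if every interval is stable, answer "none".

Evaluate Δρ/ρ₀ = −αΔT + βΔS across each adjacent pair:
  16–57 m: −αΔT+βΔS = −(2 × 10⁻⁴)(+0.4)+(7.8 × 10⁻⁴)(+0.93) = 6.5 × 10⁻⁴ → stable
  57–190 m: −αΔT+βΔS = −(2 × 10⁻⁴)(-5.2)+(7.8 × 10⁻⁴)(-0.94) = 3.1 × 10⁻⁴ → stable
  190–210 m: −αΔT+βΔS = −(2 × 10⁻⁴)(-5.2)+(7.8 × 10⁻⁴)(+0.88) = 1.7 × 10⁻³ → stable
Every interval has Δρ > 0: the column is stably stratified throughout.

none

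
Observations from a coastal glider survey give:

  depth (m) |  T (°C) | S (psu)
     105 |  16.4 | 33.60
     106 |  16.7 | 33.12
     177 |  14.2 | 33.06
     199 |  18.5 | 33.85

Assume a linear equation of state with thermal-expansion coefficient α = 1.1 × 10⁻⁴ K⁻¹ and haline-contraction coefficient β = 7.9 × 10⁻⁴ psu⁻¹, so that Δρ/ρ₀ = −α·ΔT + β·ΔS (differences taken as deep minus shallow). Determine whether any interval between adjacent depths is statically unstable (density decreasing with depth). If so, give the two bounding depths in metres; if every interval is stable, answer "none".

Evaluate Δρ/ρ₀ = −αΔT + βΔS across each adjacent pair:
  105–106 m: −αΔT+βΔS = −(1.1 × 10⁻⁴)(+0.3)+(7.9 × 10⁻⁴)(-0.48) = -4.1 × 10⁻⁴ → UNSTABLE
  106–177 m: −αΔT+βΔS = −(1.1 × 10⁻⁴)(-2.5)+(7.9 × 10⁻⁴)(-0.06) = 2.3 × 10⁻⁴ → stable
  177–199 m: −αΔT+βΔS = −(1.1 × 10⁻⁴)(+4.3)+(7.9 × 10⁻⁴)(+0.79) = 1.5 × 10⁻⁴ → stable
The 105–106 m interval has Δρ < 0: lighter water underlies denser water.

105–106 m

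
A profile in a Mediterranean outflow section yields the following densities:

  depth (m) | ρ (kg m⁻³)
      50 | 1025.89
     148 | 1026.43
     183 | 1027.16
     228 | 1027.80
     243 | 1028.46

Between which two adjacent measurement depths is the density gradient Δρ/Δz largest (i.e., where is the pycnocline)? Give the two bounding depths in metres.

Compute the density gradient over each adjacent pair:
  50–148 m: Δρ/Δz = 0.54/98 = 5.5 × 10⁻³ kg m⁻⁴
  148–183 m: Δρ/Δz = 0.73/35 = 0.021 kg m⁻⁴
  183–228 m: Δρ/Δz = 0.64/45 = 0.014 kg m⁻⁴
  228–243 m: Δρ/Δz = 0.66/15 = 0.044 kg m⁻⁴
The largest gradient is in the 228–243 m interval — the pycnocline.

228–243 m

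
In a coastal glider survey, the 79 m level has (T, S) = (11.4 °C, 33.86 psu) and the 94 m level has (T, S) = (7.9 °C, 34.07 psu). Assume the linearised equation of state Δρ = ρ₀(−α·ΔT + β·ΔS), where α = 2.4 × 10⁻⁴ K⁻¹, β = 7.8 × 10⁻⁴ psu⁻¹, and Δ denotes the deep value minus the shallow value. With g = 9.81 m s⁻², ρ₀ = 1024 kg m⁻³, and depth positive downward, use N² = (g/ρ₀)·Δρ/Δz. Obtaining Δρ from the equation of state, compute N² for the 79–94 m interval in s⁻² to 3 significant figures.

ΔT = -3.5 K, ΔS = +0.21 psu (deep − shallow).
Δρ/ρ₀ = −αΔT + βΔS = 8.40 × 10⁻⁴ + 1.638 × 10⁻⁴ = 1.0038 × 10⁻³, so Δρ ≈ 1.028 kg m⁻³.
N² = (g/ρ₀)·Δρ/Δz = g·(Δρ/ρ₀)/Δz = 9.81 × 1.0038 × 10⁻³ / 15 = 6.5649 × 10⁻⁴ s⁻² ≈ 6.56 × 10⁻⁴ s⁻².

6.56 × 10⁻⁴ s⁻²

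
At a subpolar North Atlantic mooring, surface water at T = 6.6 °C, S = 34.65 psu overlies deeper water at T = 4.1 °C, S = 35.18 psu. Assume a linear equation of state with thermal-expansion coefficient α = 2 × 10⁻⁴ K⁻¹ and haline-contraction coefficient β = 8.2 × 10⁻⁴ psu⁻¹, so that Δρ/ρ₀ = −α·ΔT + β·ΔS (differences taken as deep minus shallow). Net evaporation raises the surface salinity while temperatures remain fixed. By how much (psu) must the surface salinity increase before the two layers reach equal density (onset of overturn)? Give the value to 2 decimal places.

Neutral buoyancy requires −α(T_deep − T_surf) + β(S_deep − S_surf′) = 0.
S_surf′ = S_deep − (α/β)·ΔT = 35.18 − (2 × 10⁻⁴/8.2 × 10⁻⁴)·(-2.5) = 35.7898 psu.
Increase required: 35.7898 − 34.65 = 1.1398 psu.

1.14 psu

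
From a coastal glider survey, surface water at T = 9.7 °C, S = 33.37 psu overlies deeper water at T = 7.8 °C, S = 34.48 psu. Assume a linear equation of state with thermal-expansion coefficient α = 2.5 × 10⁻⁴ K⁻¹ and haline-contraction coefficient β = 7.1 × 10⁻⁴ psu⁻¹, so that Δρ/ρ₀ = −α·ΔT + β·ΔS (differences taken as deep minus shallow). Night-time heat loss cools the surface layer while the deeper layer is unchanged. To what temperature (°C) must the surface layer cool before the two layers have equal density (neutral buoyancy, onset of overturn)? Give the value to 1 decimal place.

Neutral buoyancy requires Δρ = 0, i.e. −α(T_deep − T_surf′) + β(S_deep − S_surf) = 0.
T_surf′ = T_deep − (β/α)·ΔS = 7.8 − (7.1 × 10⁻⁴/2.5 × 10⁻⁴)·(+1.11) = 4.648 °C.
Cooling required: 9.7 − (4.648) = 5.052 °C.

4.6 °C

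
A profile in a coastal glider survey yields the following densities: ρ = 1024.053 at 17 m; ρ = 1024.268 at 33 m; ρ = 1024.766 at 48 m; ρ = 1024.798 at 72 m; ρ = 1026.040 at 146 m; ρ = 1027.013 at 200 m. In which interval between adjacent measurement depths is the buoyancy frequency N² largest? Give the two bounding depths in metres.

33–48 m

Compute the density gradient over each adjacent pair:
  17–33 m: Δρ/Δz = 0.215/16 = 0.013 kg m⁻⁴
  33–48 m: Δρ/Δz = 0.498/15 = 0.033 kg m⁻⁴
  48–72 m: Δρ/Δz = 0.032/24 = 1.3 × 10⁻³ kg m⁻⁴
  72–146 m: Δρ/Δz = 1.242/74 = 0.017 kg m⁻⁴
  146–200 m: Δρ/Δz = 0.973/54 = 0.018 kg m⁻⁴
The largest gradient is in the 33–48 m interval — the pycnocline.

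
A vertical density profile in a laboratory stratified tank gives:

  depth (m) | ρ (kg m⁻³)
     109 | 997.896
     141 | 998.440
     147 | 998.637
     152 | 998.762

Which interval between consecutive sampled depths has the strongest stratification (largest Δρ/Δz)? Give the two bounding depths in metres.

Compute the density gradient over each adjacent pair:
  109–141 m: Δρ/Δz = 0.544/32 = 0.017 kg m⁻⁴
  141–147 m: Δρ/Δz = 0.197/6 = 0.033 kg m⁻⁴
  147–152 m: Δρ/Δz = 0.125/5 = 0.025 kg m⁻⁴
The largest gradient is in the 141–147 m interval — the pycnocline.

141–147 m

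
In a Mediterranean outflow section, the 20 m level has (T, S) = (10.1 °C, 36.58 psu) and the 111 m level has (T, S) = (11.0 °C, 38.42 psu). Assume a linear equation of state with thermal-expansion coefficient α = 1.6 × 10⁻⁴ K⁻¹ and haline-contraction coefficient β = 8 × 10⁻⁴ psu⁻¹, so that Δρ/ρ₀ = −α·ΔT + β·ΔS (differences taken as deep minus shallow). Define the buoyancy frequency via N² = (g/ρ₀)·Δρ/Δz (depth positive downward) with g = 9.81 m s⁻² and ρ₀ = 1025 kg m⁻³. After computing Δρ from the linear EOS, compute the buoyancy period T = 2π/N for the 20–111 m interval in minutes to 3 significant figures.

ΔT = +0.9 K, ΔS = +1.84 psu (deep − shallow).
Δρ/ρ₀ = −αΔT + βΔS = -1.44 × 10⁻⁴ + 1.472 × 10⁻³ = 1.328 × 10⁻³, so Δρ ≈ 1.361 kg m⁻³.
N² = (g/ρ₀)·Δρ/Δz = g·(Δρ/ρ₀)/Δz = 9.81 × 1.328 × 10⁻³ / 91 = 1.4316 × 10⁻⁴ s⁻².
N = √(1.4316 × 10⁻⁴) = 0.011965 rad s⁻¹ → T = 2π/N = 525.13 s = 8.7522 min ≈ 8.75 min.

8.75 min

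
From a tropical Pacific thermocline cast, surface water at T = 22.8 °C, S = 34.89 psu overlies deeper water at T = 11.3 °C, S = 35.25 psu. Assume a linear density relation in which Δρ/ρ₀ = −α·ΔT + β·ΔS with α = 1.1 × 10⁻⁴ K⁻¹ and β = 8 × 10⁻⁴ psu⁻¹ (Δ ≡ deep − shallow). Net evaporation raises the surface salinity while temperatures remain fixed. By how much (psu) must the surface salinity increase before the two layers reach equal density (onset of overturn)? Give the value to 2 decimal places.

1.94 psu

Neutral buoyancy requires −α(T_deep − T_surf) + β(S_deep − S_surf′) = 0.
S_surf′ = S_deep − (α/β)·ΔT = 35.25 − (1.1 × 10⁻⁴/8 × 10⁻⁴)·(-11.5) = 36.8312 psu.
Increase required: 36.8312 − 34.89 = 1.9412 psu.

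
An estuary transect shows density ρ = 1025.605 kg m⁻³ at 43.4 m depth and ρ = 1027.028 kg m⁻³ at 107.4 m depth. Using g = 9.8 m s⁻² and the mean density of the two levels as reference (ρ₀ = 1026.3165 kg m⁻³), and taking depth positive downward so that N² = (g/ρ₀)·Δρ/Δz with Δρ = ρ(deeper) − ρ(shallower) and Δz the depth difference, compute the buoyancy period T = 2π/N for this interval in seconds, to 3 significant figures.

431 s

Δρ = 1027.028 − 1025.605 = 1.423 kg m⁻³ over Δz = 107.4 − 43.4 = 64 m.
N² = (9.8/1026.3165) × (1.423/64) = 2.1231 × 10⁻⁴ s⁻².
N = √(2.1231 × 10⁻⁴) = 0.014571 rad s⁻¹, so T = 2π/N = 431.21 s ≈ 431 s.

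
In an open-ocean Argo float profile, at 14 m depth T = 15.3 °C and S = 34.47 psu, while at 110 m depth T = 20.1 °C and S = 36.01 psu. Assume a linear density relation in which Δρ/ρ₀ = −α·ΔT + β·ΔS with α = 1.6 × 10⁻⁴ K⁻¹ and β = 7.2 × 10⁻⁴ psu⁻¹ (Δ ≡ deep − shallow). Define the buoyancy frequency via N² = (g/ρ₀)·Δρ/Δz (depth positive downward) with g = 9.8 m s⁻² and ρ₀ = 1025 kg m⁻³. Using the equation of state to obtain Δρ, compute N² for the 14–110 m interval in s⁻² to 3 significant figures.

ΔT = +4.8 K, ΔS = +1.54 psu (deep − shallow).
Δρ/ρ₀ = −αΔT + βΔS = -7.68 × 10⁻⁴ + 1.1088 × 10⁻³ = 3.408 × 10⁻⁴, so Δρ ≈ 0.3493 kg m⁻³.
N² = (g/ρ₀)·Δρ/Δz = g·(Δρ/ρ₀)/Δz = 9.8 × 3.408 × 10⁻⁴ / 96 = 3.4790 × 10⁻⁵ s⁻² ≈ 3.48 × 10⁻⁵ s⁻².

3.48 × 10⁻⁵ s⁻²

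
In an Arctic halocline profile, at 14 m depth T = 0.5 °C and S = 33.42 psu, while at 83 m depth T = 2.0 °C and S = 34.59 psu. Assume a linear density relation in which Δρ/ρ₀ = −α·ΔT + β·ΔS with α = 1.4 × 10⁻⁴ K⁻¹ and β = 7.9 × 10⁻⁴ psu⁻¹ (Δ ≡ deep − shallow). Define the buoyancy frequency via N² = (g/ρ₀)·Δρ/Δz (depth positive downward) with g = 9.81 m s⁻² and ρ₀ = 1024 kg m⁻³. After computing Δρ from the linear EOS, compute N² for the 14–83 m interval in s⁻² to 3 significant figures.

ΔT = +1.5 K, ΔS = +1.17 psu (deep − shallow).
Δρ/ρ₀ = −αΔT + βΔS = -2.10 × 10⁻⁴ + 9.243 × 10⁻⁴ = 7.143 × 10⁻⁴, so Δρ ≈ 0.7314 kg m⁻³.
N² = (g/ρ₀)·Δρ/Δz = g·(Δρ/ρ₀)/Δz = 9.81 × 7.143 × 10⁻⁴ / 69 = 1.0155 × 10⁻⁴ s⁻² ≈ 1.02 × 10⁻⁴ s⁻².

1.02 × 10⁻⁴ s⁻²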